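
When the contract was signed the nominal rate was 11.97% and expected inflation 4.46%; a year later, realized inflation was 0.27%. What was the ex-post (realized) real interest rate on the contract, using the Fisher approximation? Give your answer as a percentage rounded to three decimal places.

Ex-post: 11.97% − 0.27% = 11.700%
So the realized real rate is 11.700%.

11.700%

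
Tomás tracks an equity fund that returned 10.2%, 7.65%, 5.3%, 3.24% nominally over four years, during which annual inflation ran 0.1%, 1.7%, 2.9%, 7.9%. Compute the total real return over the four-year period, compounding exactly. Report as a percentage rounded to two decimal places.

Nominal growth factor = 1.1020 × 1.0765 × 1.0530 × 1.0324 = 1.289650
Price-level growth factor = 1.0010 × 1.0170 × 1.0290 × 1.0790 = 1.130295
Real growth factor = 1.289650 / 1.130295 = 1.140986
Total real return = 1.140986 − 1 → 14.10%.

14.10%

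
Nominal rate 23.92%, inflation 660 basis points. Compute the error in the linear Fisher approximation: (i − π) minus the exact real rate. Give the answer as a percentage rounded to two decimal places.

Approximate: r ≈ 23.920% − 6.600% = 17.3200%
Exact: (1 + 0.2392)/(1 + 0.0660) − 1 = 16.2477%
Error = 17.3200% − 16.2477% = 1.0723% → 1.07%.

1.07%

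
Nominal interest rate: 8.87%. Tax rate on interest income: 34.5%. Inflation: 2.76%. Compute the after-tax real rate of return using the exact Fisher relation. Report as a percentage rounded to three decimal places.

After-tax nominal return = 8.87% × (1 − 0.345) = 5.80985%.
1 + r = 1.0580985 / 1.02760 = 1.029679
After-tax real rate = 1.029679 − 1 → 2.968%.

2.968%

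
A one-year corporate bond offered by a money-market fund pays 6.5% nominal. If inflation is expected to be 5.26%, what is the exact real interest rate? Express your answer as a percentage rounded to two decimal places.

1 + r = 1.06500 / 1.05260 = 1.011780
r = 1.011780 − 1 = 1.1780%, i.e. 1.18%.

1.18%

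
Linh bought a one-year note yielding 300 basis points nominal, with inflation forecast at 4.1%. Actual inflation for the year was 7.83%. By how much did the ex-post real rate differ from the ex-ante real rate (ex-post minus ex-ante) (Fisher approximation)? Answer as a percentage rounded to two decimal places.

Ex-ante: 3% − 4.1% = -1.100%
Ex-post: 3% − 7.83% = -4.830%
Difference (ex-post − ex-ante) = -3.7300% → -3.73%.

-3.73%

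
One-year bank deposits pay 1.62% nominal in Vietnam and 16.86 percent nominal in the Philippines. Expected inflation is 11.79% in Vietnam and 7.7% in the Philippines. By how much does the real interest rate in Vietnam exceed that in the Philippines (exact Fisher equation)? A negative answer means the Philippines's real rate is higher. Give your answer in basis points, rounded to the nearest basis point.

-1760 basis points

Vietnam: (1 + 0.0162)/(1 + 0.1179) − 1 = -9.0974%
The Philippines: (1 + 0.1686)/(1 + 0.0770) − 1 = 8.5051%
Differential = -9.0974% − 8.5051% = -17.6025% → -1760 basis points.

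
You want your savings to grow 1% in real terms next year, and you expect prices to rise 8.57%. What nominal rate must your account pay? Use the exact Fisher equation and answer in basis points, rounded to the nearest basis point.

(1 + i) = (1 + r)(1 + π) = 1.01000 × 1.08570 = 1.096557
i = 1.096557 − 1, so the required nominal rate is 966 basis points.

966 basis points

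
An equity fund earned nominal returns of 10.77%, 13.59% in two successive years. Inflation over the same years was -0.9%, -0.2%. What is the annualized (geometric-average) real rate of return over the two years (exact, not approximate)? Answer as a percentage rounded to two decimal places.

12.79%

Nominal growth factor = 1.1077 × 1.1359 = 1.25823643
Price-level growth factor = 0.9910 × 0.9980 = 0.98901800
Real growth factor = 1.25823643 / 0.98901800 = 1.27220782
Annualized real rate = 1.27220782^(1/2) − 1 = 12.7922% → 12.79%.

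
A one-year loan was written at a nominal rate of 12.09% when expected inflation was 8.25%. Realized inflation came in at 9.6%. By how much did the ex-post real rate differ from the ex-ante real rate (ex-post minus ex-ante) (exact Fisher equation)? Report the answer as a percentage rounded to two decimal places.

-1.28%

Ex-ante: (1 + 0.1209)/(1 + 0.0825) − 1 = 3.5473%
Ex-post: (1 + 0.1209)/(1 + 0.0960) − 1 = 2.2719%
Difference (ex-post − ex-ante) = -1.2754% → -1.28%.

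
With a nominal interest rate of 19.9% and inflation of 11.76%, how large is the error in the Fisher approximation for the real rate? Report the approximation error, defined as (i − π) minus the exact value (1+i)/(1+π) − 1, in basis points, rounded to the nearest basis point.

Approximate: r ≈ 19.900% − 11.760% = 8.1400%
Exact: (1 + 0.1990)/(1 + 0.1176) − 1 = 7.2835%
Error = 8.1400% − 7.2835% = 0.8565% → 86 basis points.

86 basis points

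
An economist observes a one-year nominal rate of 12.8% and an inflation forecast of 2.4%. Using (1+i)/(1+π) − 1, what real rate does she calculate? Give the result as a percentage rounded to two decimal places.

By the Fisher identity, 1 + r = (1 + i)/(1 + π).
1 + r = 1.12800 / 1.02400 = 1.101563
r = 1.101563 − 1 = 10.1563%, i.e. 10.16%.

10.16%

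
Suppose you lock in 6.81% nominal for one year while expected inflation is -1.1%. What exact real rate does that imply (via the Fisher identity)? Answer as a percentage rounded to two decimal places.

By the Fisher identity, 1 + r = (1 + i)/(1 + π).
1 + r = 1.06810 / 0.98900 = 1.079980
r = 1.079980 − 1 = 7.9980%, i.e. 8.00%.

8.00%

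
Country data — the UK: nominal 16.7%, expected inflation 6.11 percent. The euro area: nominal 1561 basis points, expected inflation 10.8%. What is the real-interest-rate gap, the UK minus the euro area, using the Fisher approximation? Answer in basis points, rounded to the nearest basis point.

578 basis points

The UK: 16.7% − 6.11% = 10.590%
The euro area: 15.61% − 10.8% = 4.810%
Differential = 5.780% → 578 basis points.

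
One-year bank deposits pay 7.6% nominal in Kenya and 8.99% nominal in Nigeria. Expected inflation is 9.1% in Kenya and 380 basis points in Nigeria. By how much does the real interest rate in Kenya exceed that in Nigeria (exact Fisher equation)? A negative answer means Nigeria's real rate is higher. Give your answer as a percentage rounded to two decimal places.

Kenya: (1 + 0.0760)/(1 + 0.0910) − 1 = -1.3749%
Nigeria: (1 + 0.0899)/(1 + 0.0380) − 1 = 5.0000%
Differential = -1.3749% − 5.0000% = -6.3749% → -6.37%.

-6.37%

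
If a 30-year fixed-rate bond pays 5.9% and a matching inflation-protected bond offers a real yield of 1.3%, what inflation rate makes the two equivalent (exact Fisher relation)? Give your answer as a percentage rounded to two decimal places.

(1 + π) = (1 + i)/(1 + r) = 1.05900 / 1.01300 = 1.045410
Break-even inflation = 1.045410 − 1 → 4.54%.

4.54%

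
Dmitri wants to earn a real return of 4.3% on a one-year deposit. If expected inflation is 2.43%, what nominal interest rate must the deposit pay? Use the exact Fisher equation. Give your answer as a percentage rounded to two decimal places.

(1 + i) = (1 + r)(1 + π) = 1.04300 × 1.02430 = 1.0683449
i = 1.0683449 − 1, so the required nominal rate is 6.83%.

6.83%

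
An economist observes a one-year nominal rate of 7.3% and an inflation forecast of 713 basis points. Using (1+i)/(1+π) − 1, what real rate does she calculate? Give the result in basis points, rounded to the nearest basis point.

16 basis points

By the Fisher equation, 1 + r = (1 + i)/(1 + π).
1 + r = 1.07300 / 1.07130 = 1.001587
r = 1.001587 − 1 = 0.1587%, i.e. 16 basis points.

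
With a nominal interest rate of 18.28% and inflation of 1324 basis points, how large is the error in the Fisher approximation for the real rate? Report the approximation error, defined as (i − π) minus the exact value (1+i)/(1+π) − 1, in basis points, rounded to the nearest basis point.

Approximate: r ≈ 18.280% − 13.240% = 5.0400%
Exact: (1 + 0.1828)/(1 + 0.1324) − 1 = 4.4507%
Error = 5.0400% − 4.4507% = 0.5893% → 59 basis points.

59 basis points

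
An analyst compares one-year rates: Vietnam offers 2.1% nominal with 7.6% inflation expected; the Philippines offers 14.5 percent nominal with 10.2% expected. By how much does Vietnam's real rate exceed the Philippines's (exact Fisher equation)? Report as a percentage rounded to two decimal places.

Vietnam: (1 + 0.0210)/(1 + 0.0760) − 1 = -5.1115%
The Philippines: (1 + 0.1450)/(1 + 0.1020) − 1 = 3.9020%
Differential = -5.1115% − 3.9020% = -9.0135% → -9.01%.

-9.01%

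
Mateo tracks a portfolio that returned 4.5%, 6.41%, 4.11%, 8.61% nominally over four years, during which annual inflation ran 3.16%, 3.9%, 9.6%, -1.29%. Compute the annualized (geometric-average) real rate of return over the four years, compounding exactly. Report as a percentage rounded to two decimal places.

Nominal growth factor = 1.0450 × 1.0641 × 1.0411 × 1.0861 = 1.25736392
Price-level growth factor = 1.0316 × 1.0390 × 1.0960 × 0.9871 = 1.15957432
Real growth factor = 1.25736392 / 1.15957432 = 1.08433233
Annualized real rate = 1.08433233^(1/4) − 1 = 2.0447% → 2.04%.

2.04%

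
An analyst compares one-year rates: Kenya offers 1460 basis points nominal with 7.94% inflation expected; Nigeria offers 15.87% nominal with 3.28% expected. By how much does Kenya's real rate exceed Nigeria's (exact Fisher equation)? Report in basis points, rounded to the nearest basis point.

-602 basis points

Kenya: (1 + 0.1460)/(1 + 0.0794) − 1 = 6.1701%
Nigeria: (1 + 0.1587)/(1 + 0.0328) − 1 = 12.1902%
Differential = 6.1701% − 12.1902% = -6.0201% → -602 basis points.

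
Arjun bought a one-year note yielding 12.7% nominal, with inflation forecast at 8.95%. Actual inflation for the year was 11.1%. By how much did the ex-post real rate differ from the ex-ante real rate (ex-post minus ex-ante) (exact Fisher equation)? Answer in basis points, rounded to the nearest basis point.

Ex-ante: (1 + 0.1270)/(1 + 0.0895) − 1 = 3.4419%
Ex-post: (1 + 0.1270)/(1 + 0.1110) − 1 = 1.4401%
Difference (ex-post − ex-ante) = -2.0018% → -200 basis points.

-200 basis points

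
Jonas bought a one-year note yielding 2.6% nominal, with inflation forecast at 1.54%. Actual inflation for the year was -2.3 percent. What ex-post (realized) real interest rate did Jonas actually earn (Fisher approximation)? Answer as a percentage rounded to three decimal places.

4.900%

Ex-post: 2.6% − (-2.3%) = 4.900%
So the realized real rate is 4.900%.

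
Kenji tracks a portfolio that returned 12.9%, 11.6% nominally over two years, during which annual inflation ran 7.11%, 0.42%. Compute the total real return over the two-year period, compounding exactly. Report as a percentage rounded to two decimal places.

Compound the nominal returns: 1.1290 × 1.1160 = 1.259964.
Compound inflation: 1.0711 × 1.0042 = 1.075599.
Deflate: 1.259964 / 1.075599 = 1.171407.
Total real return = 1.171407 − 1 → 17.14%.

17.14%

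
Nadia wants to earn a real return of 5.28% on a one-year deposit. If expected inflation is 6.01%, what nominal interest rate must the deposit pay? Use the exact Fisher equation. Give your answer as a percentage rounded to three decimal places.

(1 + i) = (1 + r)(1 + π) = 1.05280 × 1.06010 = 1.11607328
i = 1.11607328 − 1, so the required nominal rate is 11.607%.

11.607%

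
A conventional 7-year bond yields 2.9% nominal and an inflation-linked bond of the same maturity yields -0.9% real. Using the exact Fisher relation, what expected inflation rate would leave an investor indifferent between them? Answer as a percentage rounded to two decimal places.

3.83%

(1 + π) = (1 + i)/(1 + r) = 1.02900 / 0.99100 = 1.038345
Break-even inflation = 1.038345 − 1 → 3.83%.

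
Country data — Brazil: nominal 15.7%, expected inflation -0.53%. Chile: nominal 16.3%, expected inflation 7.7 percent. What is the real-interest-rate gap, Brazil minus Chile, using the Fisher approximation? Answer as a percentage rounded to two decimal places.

7.63%

Brazil: 15.7% − (-0.53%) = 16.230%
Chile: 16.3% − 7.7% = 8.600%
Differential = 7.630% → 7.63%.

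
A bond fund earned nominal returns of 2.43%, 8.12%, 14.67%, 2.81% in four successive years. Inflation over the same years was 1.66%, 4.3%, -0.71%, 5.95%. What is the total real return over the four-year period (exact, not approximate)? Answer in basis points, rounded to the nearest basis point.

Nominal growth factor = 1.0243 × 1.0812 × 1.1467 × 1.0281 = 1.305625
Price-level growth factor = 1.0166 × 1.0430 × 0.9929 × 1.0595 = 1.115426
Real growth factor = 1.305625 / 1.115426 = 1.170516
Total real return = 1.170516 − 1 → 1705 basis points.

1705 basis points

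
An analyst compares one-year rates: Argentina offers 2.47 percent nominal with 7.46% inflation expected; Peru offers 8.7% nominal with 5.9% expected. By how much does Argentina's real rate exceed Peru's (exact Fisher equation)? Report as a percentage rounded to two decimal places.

-7.29%

Argentina: (1 + 0.0247)/(1 + 0.0746) − 1 = -4.6436%
Peru: (1 + 0.0870)/(1 + 0.0590) − 1 = 2.6440%
Differential = -4.6436% − 2.6440% = -7.2876% → -7.29%.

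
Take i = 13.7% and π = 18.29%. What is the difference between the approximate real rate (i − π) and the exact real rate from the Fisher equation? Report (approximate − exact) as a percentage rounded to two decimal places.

Approximate: r ≈ 13.700% − 18.290% = -4.5900%
Exact: (1 + 0.1370)/(1 + 0.1829) − 1 = -3.8803%
Error = -4.5900% − (-3.8803%) = -0.7097% → -0.71%.

-0.71%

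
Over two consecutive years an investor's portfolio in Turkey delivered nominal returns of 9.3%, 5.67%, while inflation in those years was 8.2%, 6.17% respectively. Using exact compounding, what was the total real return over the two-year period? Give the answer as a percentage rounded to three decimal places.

Compound the nominal returns: 1.0930 × 1.0567 = 1.154973.
Compound inflation: 1.0820 × 1.0617 = 1.148759.
Deflate: 1.154973 / 1.148759 = 1.005409.
Total real return = 1.005409 − 1 → 0.541%.

0.541%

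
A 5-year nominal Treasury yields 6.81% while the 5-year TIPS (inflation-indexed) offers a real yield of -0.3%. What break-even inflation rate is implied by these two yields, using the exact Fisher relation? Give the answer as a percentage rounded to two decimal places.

(1 + π) = (1 + i)/(1 + r) = 1.06810 / 0.99700 = 1.071314
Break-even inflation = 1.071314 − 1 → 7.13%.

7.13%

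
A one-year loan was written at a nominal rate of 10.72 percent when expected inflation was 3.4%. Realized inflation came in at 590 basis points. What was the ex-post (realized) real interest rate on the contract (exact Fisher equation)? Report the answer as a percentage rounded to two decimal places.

4.55%

Ex-post: (1 + 0.1072)/(1 + 0.0590) − 1 = 4.5515%
So the realized real rate is 4.55%.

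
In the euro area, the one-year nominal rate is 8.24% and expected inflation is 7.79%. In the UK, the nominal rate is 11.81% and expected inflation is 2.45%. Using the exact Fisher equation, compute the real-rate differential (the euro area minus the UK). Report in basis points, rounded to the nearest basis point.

-872 basis points

The euro area: (1 + 0.0824)/(1 + 0.0779) − 1 = 0.4175%
The UK: (1 + 0.1181)/(1 + 0.0245) − 1 = 9.1362%
Differential = 0.4175% − 9.1362% = -8.7187% → -872 basis points.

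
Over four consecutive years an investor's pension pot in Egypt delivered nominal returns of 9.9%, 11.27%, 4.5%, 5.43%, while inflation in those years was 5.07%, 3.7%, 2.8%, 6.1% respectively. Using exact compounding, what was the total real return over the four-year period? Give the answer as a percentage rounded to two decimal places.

13.37%

Compound the nominal returns: 1.0990 × 1.1127 × 1.0450 × 1.0543 = 1.347275.
Compound inflation: 1.0507 × 1.0370 × 1.0280 × 1.0610 = 1.188409.
Deflate: 1.347275 / 1.188409 = 1.133679.
Total real return = 1.133679 − 1 → 13.37%.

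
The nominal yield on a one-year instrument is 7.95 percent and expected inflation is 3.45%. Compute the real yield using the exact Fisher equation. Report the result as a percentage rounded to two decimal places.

By the Fisher equation, 1 + r = (1 + i)/(1 + π).
1 + r = 1.07950 / 1.03450 = 1.043499
r = 1.043499 − 1 = 4.3499%, i.e. 4.35%.

4.35%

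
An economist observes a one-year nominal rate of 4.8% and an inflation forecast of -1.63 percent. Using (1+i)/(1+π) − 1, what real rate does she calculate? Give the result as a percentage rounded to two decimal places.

6.54%

By the Fisher identity, 1 + r = (1 + i)/(1 + π).
1 + r = 1.04800 / 0.98370 = 1.065365
r = 1.065365 − 1 = 6.5365%, i.e. 6.54%.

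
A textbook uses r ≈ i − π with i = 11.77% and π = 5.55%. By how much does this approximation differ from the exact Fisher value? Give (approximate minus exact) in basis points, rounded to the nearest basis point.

Approximate: r ≈ 11.770% − 5.550% = 6.2200%
Exact: (1 + 0.1177)/(1 + 0.0555) − 1 = 5.8929%
Error = 6.2200% − 5.8929% = 0.3271% → 33 basis points.

33 basis points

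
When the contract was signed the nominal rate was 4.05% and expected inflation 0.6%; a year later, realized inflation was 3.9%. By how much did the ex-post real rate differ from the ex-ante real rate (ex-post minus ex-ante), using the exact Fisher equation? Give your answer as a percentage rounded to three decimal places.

Ex-ante: (1 + 0.0405)/(1 + 0.0060) − 1 = 3.4294%
Ex-post: (1 + 0.0405)/(1 + 0.0390) − 1 = 0.1444%
Difference (ex-post − ex-ante) = -3.2851% → -3.285%.

-3.285%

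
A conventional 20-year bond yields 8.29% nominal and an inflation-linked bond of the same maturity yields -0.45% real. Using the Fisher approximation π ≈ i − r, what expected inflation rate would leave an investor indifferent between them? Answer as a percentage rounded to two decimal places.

8.74%

π ≈ i − r = 8.29% − (-0.45%) → 8.74%.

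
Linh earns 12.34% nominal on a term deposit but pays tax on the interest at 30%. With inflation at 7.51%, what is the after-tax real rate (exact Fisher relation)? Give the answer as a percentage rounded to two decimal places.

1.05%

After-tax nominal return = 12.34% × (1 − 0.3) = 8.6380%.
1 + r = 1.08638 / 1.07510 = 1.010492
After-tax real rate = 1.010492 − 1 → 1.05%.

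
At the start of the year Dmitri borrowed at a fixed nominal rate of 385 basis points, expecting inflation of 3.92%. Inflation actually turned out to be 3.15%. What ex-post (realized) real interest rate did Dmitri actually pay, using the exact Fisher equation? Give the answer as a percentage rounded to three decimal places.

0.679%

Ex-post: (1 + 0.0385)/(1 + 0.0315) − 1 = 0.6786%
So the realized real rate is 0.679%.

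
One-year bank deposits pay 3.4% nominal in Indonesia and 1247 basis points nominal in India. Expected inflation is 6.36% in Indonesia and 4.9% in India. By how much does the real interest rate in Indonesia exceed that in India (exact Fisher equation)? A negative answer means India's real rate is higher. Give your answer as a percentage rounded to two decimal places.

Indonesia: (1 + 0.0340)/(1 + 0.0636) − 1 = -2.7830%
India: (1 + 0.1247)/(1 + 0.0490) − 1 = 7.2164%
Differential = -2.7830% − 7.2164% = -9.9994% → -10.00%.

-10.00%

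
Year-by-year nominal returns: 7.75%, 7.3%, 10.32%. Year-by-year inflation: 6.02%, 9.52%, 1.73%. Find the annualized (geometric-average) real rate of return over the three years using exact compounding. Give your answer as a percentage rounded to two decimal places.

2.59%

Nominal growth factor = 1.0775 × 1.0730 × 1.1032 = 1.27547295
Price-level growth factor = 1.0602 × 1.0952 × 1.0173 = 1.18121861
Real growth factor = 1.27547295 / 1.18121861 = 1.07979416
Annualized real rate = 1.07979416^(1/3) − 1 = 2.5920% → 2.59%.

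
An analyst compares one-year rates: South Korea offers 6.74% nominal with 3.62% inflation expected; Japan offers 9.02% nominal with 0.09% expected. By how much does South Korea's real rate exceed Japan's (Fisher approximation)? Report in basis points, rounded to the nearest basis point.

South Korea: 6.74% − 3.62% = 3.120%
Japan: 9.02% − 0.09% = 8.930%
Differential = -5.810% → -581 basis points.

-581 basis points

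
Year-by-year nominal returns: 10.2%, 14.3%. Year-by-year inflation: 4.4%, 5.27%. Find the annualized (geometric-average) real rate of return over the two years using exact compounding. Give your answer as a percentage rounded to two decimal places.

7.06%

Compound the nominal returns: 1.1020 × 1.1430 = 1.25958600.
Compound inflation: 1.0440 × 1.0527 = 1.09901880.
Deflate: 1.25958600 / 1.09901880 = 1.14610050.
Annualized real rate = 1.14610050^(1/2) − 1 = 7.0561% → 7.06%.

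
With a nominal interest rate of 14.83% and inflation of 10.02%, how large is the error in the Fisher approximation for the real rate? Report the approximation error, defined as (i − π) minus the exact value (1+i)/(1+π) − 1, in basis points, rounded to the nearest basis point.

Approximate: r ≈ 14.830% − 10.020% = 4.8100%
Exact: (1 + 0.1483)/(1 + 0.1002) − 1 = 4.3719%
Error = 4.8100% − 4.3719% = 0.4381% → 44 basis points.

44 basis points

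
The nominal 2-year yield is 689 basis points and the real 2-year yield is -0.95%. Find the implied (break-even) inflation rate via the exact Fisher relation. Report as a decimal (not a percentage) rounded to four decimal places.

0.0792

(1 + π) = (1 + i)/(1 + r) = 1.06890 / 0.99050 = 1.079152
Break-even inflation = 1.079152 − 1 → 0.0792.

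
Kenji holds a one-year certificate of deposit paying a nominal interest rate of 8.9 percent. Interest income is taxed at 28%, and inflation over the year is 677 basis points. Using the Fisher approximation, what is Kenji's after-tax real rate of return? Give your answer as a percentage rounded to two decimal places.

After-tax nominal return = 8.9% × (1 − 0.28) = 6.4080%.
r ≈ 6.4080% − 6.77% → -0.36%.

-0.36%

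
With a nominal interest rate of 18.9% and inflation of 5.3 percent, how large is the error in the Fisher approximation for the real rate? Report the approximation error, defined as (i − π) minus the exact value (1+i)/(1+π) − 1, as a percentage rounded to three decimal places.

Approximate: r ≈ 18.900% − 5.300% = 13.6000%
Exact: (1 + 0.1890)/(1 + 0.0530) − 1 = 12.91548%
Error = 13.6000% − 12.91548% = 0.68452% → 0.685%.

0.685%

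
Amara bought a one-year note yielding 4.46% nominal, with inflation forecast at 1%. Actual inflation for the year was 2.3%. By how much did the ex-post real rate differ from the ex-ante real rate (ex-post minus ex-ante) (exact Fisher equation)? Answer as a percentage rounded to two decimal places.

-1.31%

Ex-ante: (1 + 0.0446)/(1 + 0.0100) − 1 = 3.4257%
Ex-post: (1 + 0.0446)/(1 + 0.0230) − 1 = 2.1114%
Difference (ex-post − ex-ante) = -1.3143% → -1.31%.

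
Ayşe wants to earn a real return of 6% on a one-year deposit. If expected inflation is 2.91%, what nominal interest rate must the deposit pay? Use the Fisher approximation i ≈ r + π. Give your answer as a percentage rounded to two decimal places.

8.91%

i ≈ r + π = 6% + 2.91% = 8.91%.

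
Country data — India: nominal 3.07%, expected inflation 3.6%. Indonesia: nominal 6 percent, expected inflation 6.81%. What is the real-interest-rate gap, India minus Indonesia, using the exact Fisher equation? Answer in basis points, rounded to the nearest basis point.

25 basis points

India: (1 + 0.0307)/(1 + 0.0360) − 1 = -0.5116%
Indonesia: (1 + 0.0600)/(1 + 0.0681) − 1 = -0.7584%
Differential = -0.5116% − (-0.7584%) = 0.2468% → 25 basis points.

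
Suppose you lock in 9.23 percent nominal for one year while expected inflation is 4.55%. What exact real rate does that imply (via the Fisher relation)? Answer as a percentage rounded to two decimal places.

1 + r = 1.09230 / 1.04550 = 1.044763
r = 1.044763 − 1 = 4.4763%, i.e. 4.48%.

4.48%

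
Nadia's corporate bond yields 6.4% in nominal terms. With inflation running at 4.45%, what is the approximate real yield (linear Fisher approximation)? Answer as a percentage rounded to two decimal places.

1.95%

r ≈ i − π = 6.4% − 4.45% = 1.95%.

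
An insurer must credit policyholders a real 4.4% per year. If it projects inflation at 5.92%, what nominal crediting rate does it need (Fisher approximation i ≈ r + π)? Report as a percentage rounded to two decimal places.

10.32%

i ≈ r + π = 4.4% + 5.92% = 10.32%.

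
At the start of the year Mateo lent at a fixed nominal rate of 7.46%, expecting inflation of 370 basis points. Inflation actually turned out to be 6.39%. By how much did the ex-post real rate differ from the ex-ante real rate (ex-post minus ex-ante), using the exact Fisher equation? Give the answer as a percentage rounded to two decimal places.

-2.62%

Ex-ante: (1 + 0.0746)/(1 + 0.0370) − 1 = 3.6258%
Ex-post: (1 + 0.0746)/(1 + 0.0639) − 1 = 1.0057%
Difference (ex-post − ex-ante) = -2.6201% → -2.62%.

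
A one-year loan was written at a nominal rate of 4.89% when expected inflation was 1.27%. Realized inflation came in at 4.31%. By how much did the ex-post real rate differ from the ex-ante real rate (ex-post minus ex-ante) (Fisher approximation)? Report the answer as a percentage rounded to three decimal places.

-3.040%

Ex-ante: 4.89% − 1.27% = 3.620%
Ex-post: 4.89% − 4.31% = 0.580%
Difference (ex-post − ex-ante) = -3.0400% → -3.040%.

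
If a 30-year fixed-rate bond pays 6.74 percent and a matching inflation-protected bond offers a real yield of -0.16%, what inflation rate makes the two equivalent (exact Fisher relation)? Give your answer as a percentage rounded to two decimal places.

6.91%

(1 + π) = (1 + i)/(1 + r) = 1.06740 / 0.99840 = 1.069111
Break-even inflation = 1.069111 − 1 → 6.91%.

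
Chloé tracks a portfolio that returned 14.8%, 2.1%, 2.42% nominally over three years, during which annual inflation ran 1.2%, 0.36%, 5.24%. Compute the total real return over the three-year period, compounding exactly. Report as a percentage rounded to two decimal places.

12.31%

Nominal growth factor = 1.1480 × 1.0210 × 1.0242 = 1.200473
Price-level growth factor = 1.0120 × 1.0036 × 1.0524 = 1.068863
Real growth factor = 1.200473 / 1.068863 = 1.123131
Total real return = 1.123131 − 1 → 12.31%.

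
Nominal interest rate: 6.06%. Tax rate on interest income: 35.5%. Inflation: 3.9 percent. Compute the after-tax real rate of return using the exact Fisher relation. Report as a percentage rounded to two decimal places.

0.01%

After-tax nominal return = 6.06% × (1 − 0.355) = 3.9087%.
1 + r = 1.039087 / 1.03900 = 1.000084
After-tax real rate = 1.000084 − 1 → 0.01%.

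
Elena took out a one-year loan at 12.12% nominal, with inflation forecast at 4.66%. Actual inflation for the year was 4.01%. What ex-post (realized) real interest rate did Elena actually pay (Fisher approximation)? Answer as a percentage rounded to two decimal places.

Ex-post: 12.12% − 4.01% = 8.110%
So the realized real rate is 8.11%.

8.11%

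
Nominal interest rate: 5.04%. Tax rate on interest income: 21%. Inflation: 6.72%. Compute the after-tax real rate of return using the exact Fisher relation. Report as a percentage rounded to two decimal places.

After-tax nominal return = 5.04% × (1 − 0.21) = 3.9816%.
1 + r = 1.039816 / 1.06720 = 0.974340
After-tax real rate = 0.974340 − 1 → -2.57%.

-2.57%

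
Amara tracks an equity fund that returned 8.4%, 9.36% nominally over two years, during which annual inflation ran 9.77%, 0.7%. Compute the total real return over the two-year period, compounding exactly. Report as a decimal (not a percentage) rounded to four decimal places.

0.0724

Nominal growth factor = 1.0840 × 1.0936 = 1.185462
Price-level growth factor = 1.0977 × 1.0070 = 1.105384
Real growth factor = 1.185462 / 1.105384 = 1.072444
Total real return = 1.072444 − 1 → 0.0724.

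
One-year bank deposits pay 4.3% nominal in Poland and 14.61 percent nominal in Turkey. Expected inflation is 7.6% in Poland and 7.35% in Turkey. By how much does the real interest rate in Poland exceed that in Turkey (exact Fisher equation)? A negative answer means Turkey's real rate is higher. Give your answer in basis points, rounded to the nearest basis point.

-983 basis points

Poland: (1 + 0.0430)/(1 + 0.0760) − 1 = -3.0669%
Turkey: (1 + 0.1461)/(1 + 0.0735) − 1 = 6.7629%
Differential = -3.0669% − 6.7629% = -9.8298% → -983 basis points.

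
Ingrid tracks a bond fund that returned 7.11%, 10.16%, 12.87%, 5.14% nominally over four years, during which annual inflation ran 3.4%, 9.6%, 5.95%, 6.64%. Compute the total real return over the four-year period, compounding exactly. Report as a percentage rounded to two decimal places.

Nominal growth factor = 1.0711 × 1.1016 × 1.1287 × 1.0514 = 1.400233
Price-level growth factor = 1.0340 × 1.0960 × 1.0595 × 1.0664 = 1.280419
Real growth factor = 1.400233 / 1.280419 = 1.093574
Total real return = 1.093574 − 1 → 9.36%.

9.36%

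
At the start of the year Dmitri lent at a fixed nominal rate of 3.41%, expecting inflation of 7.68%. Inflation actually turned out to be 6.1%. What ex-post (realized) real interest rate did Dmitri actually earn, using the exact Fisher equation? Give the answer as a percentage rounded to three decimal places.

Ex-post: (1 + 0.0341)/(1 + 0.0610) − 1 = -2.5353%
So the realized real rate is -2.535%.

-2.535%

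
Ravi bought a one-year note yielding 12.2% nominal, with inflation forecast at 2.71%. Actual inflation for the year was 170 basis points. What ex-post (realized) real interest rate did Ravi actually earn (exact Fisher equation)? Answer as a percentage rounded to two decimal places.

Ex-post: (1 + 0.1220)/(1 + 0.0170) − 1 = 10.3245%
So the realized real rate is 10.32%.

10.32%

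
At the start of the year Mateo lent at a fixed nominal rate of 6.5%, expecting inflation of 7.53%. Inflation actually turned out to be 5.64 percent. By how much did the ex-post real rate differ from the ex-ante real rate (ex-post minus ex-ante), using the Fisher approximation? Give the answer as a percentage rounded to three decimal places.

1.890%

Ex-ante: 6.5% − 7.53% = -1.030%
Ex-post: 6.5% − 5.64% = 0.860%
Difference (ex-post − ex-ante) = 1.8900% → 1.890%.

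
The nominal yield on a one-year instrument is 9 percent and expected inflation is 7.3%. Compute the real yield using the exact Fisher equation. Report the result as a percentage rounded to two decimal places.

By the Fisher equation, 1 + r = (1 + i)/(1 + π).
1 + r = 1.09000 / 1.07300 = 1.015843
r = 1.015843 − 1 = 1.5843%, i.e. 1.58%.

1.58%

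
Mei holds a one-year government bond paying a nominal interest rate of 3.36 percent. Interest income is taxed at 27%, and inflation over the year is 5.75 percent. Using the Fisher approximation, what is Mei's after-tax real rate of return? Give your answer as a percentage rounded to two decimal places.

After-tax nominal return = 3.36% × (1 − 0.27) = 2.4528%.
r ≈ 2.4528% − 5.75% → -3.30%.

-3.30%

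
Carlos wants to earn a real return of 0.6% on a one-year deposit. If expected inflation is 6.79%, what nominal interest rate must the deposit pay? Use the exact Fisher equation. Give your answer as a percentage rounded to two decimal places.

(1 + i) = (1 + r)(1 + π) = 1.00600 × 1.06790 = 1.0743074
i = 1.0743074 − 1, so the required nominal rate is 7.43%.

7.43%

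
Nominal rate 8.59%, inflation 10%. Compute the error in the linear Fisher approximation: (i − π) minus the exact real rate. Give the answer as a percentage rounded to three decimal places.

-0.128%

Approximate: r ≈ 8.590% − 10.000% = -1.4100%
Exact: (1 + 0.0859)/(1 + 0.1000) − 1 = -1.2818%
Error = -1.4100% − (-1.2818%) = -0.1282% → -0.128%.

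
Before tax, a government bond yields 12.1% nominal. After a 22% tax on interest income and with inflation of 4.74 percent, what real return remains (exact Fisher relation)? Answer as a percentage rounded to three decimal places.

4.485%

After-tax nominal return = 12.1% × (1 − 0.22) = 9.4380%.
1 + r = 1.09438 / 1.04740 = 1.044854
After-tax real rate = 1.044854 − 1 → 4.485%.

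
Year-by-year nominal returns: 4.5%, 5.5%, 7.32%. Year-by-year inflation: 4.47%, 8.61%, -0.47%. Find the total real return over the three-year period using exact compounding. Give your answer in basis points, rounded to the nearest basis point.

477 basis points

Nominal growth factor = 1.0450 × 1.0550 × 1.0732 = 1.183176
Price-level growth factor = 1.0447 × 1.0861 × 0.9953 = 1.129316
Real growth factor = 1.183176 / 1.129316 = 1.047693
Total real return = 1.047693 − 1 → 477 basis points.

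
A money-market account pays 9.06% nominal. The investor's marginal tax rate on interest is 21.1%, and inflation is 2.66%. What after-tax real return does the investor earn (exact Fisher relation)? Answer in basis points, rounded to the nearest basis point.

After-tax nominal return = 9.06% × (1 − 0.211) = 7.14834%.
1 + r = 1.0714834 / 1.02660 = 1.043720
After-tax real rate = 1.043720 − 1 → 437 basis points.

437 basis points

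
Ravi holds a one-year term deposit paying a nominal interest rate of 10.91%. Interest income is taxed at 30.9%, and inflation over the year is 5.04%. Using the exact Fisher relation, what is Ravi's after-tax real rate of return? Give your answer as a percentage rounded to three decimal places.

2.379%

After-tax nominal return = 10.91% × (1 − 0.309) = 7.53881%.
1 + r = 1.0753881 / 1.05040 = 1.023789
After-tax real rate = 1.023789 − 1 → 2.379%.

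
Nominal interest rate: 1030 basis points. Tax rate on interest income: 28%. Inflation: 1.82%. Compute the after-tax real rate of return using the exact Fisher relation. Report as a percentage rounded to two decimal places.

After-tax nominal return = 10.3% × (1 − 0.28) = 7.4160%.
1 + r = 1.07416 / 1.01820 = 1.054960
After-tax real rate = 1.054960 − 1 → 5.50%.

5.50%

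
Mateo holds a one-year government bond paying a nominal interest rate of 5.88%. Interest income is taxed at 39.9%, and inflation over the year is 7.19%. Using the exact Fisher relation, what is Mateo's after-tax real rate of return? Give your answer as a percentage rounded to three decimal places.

After-tax nominal return = 5.88% × (1 − 0.399) = 3.53388%.
1 + r = 1.0353388 / 1.07190 = 0.965891
After-tax real rate = 0.965891 − 1 → -3.411%.

-3.411%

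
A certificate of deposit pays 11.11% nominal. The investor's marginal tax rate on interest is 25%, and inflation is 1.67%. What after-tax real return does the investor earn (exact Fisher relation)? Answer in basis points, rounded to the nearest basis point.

After-tax nominal return = 11.11% × (1 − 0.25) = 8.3325%.
1 + r = 1.083325 / 1.01670 = 1.065531
After-tax real rate = 1.065531 − 1 → 655 basis points.

655 basis points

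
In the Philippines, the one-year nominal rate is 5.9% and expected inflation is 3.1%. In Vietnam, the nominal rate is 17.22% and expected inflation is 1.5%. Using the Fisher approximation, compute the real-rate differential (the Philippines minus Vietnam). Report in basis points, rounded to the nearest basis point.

The Philippines: 5.9% − 3.1% = 2.800%
Vietnam: 17.22% − 1.5% = 15.720%
Differential = -12.920% → -1292 basis points.

-1292 basis points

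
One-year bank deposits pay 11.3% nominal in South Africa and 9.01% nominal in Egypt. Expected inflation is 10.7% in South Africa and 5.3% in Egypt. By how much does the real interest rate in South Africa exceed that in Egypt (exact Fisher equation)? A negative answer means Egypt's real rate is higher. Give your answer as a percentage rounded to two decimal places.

South Africa: (1 + 0.1130)/(1 + 0.1070) − 1 = 0.5420%
Egypt: (1 + 0.0901)/(1 + 0.0530) − 1 = 3.5233%
Differential = 0.5420% − 3.5233% = -2.9813% → -2.98%.

-2.98%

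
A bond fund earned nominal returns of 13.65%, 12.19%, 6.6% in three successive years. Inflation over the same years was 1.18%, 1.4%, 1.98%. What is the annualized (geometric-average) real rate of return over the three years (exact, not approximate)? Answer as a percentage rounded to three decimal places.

Nominal growth factor = 1.1365 × 1.1219 × 1.0660 = 1.35919195
Price-level growth factor = 1.0118 × 1.0140 × 1.0198 = 1.04627931
Real growth factor = 1.35919195 / 1.04627931 = 1.29907180
Annualized real rate = 1.29907180^(1/3) − 1 = 9.1133% → 9.113%.

9.113%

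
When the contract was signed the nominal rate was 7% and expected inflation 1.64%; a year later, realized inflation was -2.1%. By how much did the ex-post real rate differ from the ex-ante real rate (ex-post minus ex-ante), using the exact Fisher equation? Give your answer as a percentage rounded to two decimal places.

Ex-ante: (1 + 0.0700)/(1 + 0.0164) − 1 = 5.2735%
Ex-post: (1 + 0.0700)/(1 − 0.0210) − 1 = 9.2952%
Difference (ex-post − ex-ante) = 4.0217% → 4.02%.

4.02%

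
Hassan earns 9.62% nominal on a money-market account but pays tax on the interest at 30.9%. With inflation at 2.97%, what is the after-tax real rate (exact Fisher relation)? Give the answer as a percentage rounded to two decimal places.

3.57%

After-tax nominal return = 9.62% × (1 − 0.309) = 6.64742%.
1 + r = 1.0664742 / 1.02970 = 1.035714
After-tax real rate = 1.035714 − 1 → 3.57%.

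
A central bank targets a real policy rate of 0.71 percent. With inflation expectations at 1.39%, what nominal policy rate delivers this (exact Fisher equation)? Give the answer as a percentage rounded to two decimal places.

(1 + i) = (1 + r)(1 + π) = 1.00710 × 1.01390 = 1.02109869
i = 1.02109869 − 1, so the required nominal rate is 2.11%.

2.11%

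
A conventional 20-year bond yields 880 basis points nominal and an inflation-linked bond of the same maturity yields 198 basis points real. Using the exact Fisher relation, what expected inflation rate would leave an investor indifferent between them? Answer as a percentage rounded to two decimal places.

6.69%

(1 + π) = (1 + i)/(1 + r) = 1.08800 / 1.01980 = 1.066876
Break-even inflation = 1.066876 − 1 → 6.69%.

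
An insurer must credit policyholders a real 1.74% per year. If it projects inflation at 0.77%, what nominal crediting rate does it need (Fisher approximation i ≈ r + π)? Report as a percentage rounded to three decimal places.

2.510%

i ≈ r + π = 1.74% + 0.77% = 2.510%.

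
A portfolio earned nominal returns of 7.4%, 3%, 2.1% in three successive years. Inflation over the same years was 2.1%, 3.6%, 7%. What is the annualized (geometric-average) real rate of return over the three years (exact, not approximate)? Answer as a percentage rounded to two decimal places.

-0.07%

Nominal growth factor = 1.0740 × 1.0300 × 1.0210 = 1.12945062
Price-level growth factor = 1.0210 × 1.0360 × 1.0700 = 1.13179892
Real growth factor = 1.12945062 / 1.13179892 = 0.99792516
Annualized real rate = 0.99792516^(1/3) − 1 = -0.0692% → -0.07%.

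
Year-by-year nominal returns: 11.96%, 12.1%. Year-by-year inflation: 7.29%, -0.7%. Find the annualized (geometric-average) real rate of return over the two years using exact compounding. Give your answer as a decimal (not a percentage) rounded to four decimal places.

0.0854

Compound the nominal returns: 1.1196 × 1.1210 = 1.25507160.
Compound inflation: 1.0729 × 0.9930 = 1.06538970.
Deflate: 1.25507160 / 1.06538970 = 1.17803992.
Annualized real rate = 1.17803992^(1/2) − 1 = 8.5375% → 0.0854.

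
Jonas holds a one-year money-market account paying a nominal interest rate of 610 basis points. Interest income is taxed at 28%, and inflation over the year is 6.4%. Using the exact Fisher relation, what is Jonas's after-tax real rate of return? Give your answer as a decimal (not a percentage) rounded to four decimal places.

After-tax nominal return = 6.1% × (1 − 0.28) = 4.3920%.
1 + r = 1.04392 / 1.06400 = 0.981128
After-tax real rate = 0.981128 − 1 → -0.0189.

-0.0189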